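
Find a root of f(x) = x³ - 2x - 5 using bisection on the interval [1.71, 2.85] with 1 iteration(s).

f(x) = x³ - 2x - 5
Initial interval: [1.71, 2.85]

Iteration 1:
  c_1 = (1.710000 + 2.850000)/2 = 2.280000
  f(c_1) = f(2.280000) = 2.292352
  f(a) × f(c) < 0, new interval: [1.710000, 2.280000]

After 1 iteration(s), the approximation is c_1 = 2.280000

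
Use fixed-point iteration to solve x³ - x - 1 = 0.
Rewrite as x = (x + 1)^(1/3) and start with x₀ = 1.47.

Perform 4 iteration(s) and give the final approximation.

Equation: x³ - x - 1 = 0
Fixed-point form: x = (x + 1)^(1/3)
x₀ = 1.47

x_1 = g(1.470000) = 1.351758
x_2 = g(1.351758) = 1.329834
x_3 = g(1.329834) = 1.325689
x_4 = g(1.325689) = 1.324902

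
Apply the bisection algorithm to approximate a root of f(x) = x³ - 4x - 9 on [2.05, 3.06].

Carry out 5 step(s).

f(x) = x³ - 4x - 9
Initial interval: [2.05, 3.06]

Iteration 1:
  c_1 = (2.050000 + 3.060000)/2 = 2.555000
  f(c_1) = f(2.555000) = -2.540896
  f(a) × f(c) ≥ 0, new interval: [2.555000, 3.060000]
Iteration 2:
  c_2 = (2.555000 + 3.060000)/2 = 2.807500
  f(c_2) = f(2.807500) = 1.898873
  f(a) × f(c) < 0, new interval: [2.555000, 2.807500]
Iteration 3:
  c_3 = (2.555000 + 2.807500)/2 = 2.681250
  f(c_3) = f(2.681250) = -0.449221
  f(a) × f(c) ≥ 0, new interval: [2.681250, 2.807500]
Iteration 4:
  c_4 = (2.681250 + 2.807500)/2 = 2.744375
  f(c_4) = f(2.744375) = 0.692019
  f(a) × f(c) < 0, new interval: [2.681250, 2.744375]
Iteration 5:
  c_5 = (2.681250 + 2.744375)/2 = 2.712813
  f(c_5) = f(2.712813) = 0.113291
  f(a) × f(c) < 0, new interval: [2.681250, 2.712813]

After 5 iteration(s), the approximation is c_5 = 2.712813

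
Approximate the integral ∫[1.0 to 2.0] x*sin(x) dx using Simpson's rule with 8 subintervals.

f(x) = x*sin(x)
a = 1.0, b = 2.0, n = 8
h = (b - a)/n = 0.125000

Simpson's rule: (h/3)[f(x₀) + 4f(x₁) + 2f(x₂) + ... + f(xₙ)]

x_0 = 1.0000, f(x_0) = 0.841471, coefficient = 1
x_1 = 1.1250, f(x_1) = 1.015051, coefficient = 4
x_2 = 1.2500, f(x_2) = 1.186231, coefficient = 2
x_3 = 1.3750, f(x_3) = 1.348728, coefficient = 4
x_4 = 1.5000, f(x_4) = 1.496242, coefficient = 2
x_5 = 1.6250, f(x_5) = 1.622613, coefficient = 4
x_6 = 1.7500, f(x_6) = 1.721975, coefficient = 2
x_7 = 1.8750, f(x_7) = 1.788911, coefficient = 4
x_8 = 2.0000, f(x_8) = 1.818595, coefficient = 1

I ≈ (0.125000/3) × 34.570176 = 1.440424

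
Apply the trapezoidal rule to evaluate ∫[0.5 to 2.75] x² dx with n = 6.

f(x) = x²
a = 0.5, b = 2.75, n = 6
h = (b - a)/n = 0.375000

Trapezoidal rule: (h/2)[f(x₀) + 2f(x₁) + 2f(x₂) + ... + f(xₙ)]

x_0 = 0.5000, f(x_0) = 0.250000, coefficient = 1
x_1 = 0.8750, f(x_1) = 0.765625, coefficient = 2
x_2 = 1.2500, f(x_2) = 1.562500, coefficient = 2
x_3 = 1.6250, f(x_3) = 2.640625, coefficient = 2
x_4 = 2.0000, f(x_4) = 4.000000, coefficient = 2
x_5 = 2.3750, f(x_5) = 5.640625, coefficient = 2
x_6 = 2.7500, f(x_6) = 7.562500, coefficient = 1

I ≈ (0.375000/2) × 37.031250 = 6.943359
Exact value: 6.890625
Error: 0.052734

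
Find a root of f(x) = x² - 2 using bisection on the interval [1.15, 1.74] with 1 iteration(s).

f(x) = x² - 2
Initial interval: [1.15, 1.74]

Iteration 1:
  c_1 = (1.150000 + 1.740000)/2 = 1.445000
  f(c_1) = f(1.445000) = 0.088025
  f(a) × f(c) < 0, new interval: [1.150000, 1.445000]

After 1 iteration(s), the approximation is c_1 = 1.445000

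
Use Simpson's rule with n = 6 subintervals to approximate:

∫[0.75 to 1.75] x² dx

f(x) = x²
a = 0.75, b = 1.75, n = 6
h = (b - a)/n = 0.166667

Simpson's rule: (h/3)[f(x₀) + 4f(x₁) + 2f(x₂) + ... + f(xₙ)]

x_0 = 0.7500, f(x_0) = 0.562500, coefficient = 1
x_1 = 0.9167, f(x_1) = 0.840278, coefficient = 4
x_2 = 1.0833, f(x_2) = 1.173611, coefficient = 2
x_3 = 1.2500, f(x_3) = 1.562500, coefficient = 4
x_4 = 1.4167, f(x_4) = 2.006944, coefficient = 2
x_5 = 1.5833, f(x_5) = 2.506944, coefficient = 4
x_6 = 1.7500, f(x_6) = 3.062500, coefficient = 1

I ≈ (0.166667/3) × 29.625000 = 1.645833
Exact value: 1.645833
Error: 0.000000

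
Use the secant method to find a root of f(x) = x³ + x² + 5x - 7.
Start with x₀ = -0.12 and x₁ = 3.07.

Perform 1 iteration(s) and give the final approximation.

f(x) = x³ + x² + 5x - 7
x₀ = -0.12, x₁ = 3.07

Secant formula: x_{n+1} = x_n - f(x_n)(x_n - x_{n-1})/(f(x_n) - f(x_{n-1}))

Iteration 1:
  f(-0.120000) = -7.587328
  f(3.070000) = 46.709343
  x_2 = 3.070000 - 46.709343×(3.070000 - (-0.120000))/(46.709343 - (-7.587328))
       = 0.325765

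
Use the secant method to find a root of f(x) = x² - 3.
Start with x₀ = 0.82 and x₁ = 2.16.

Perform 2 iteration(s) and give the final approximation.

f(x) = x² - 3
x₀ = 0.82, x₁ = 2.16

Secant formula: x_{n+1} = x_n - f(x_n)(x_n - x_{n-1})/(f(x_n) - f(x_{n-1}))

Iteration 1:
  f(0.820000) = -2.327600
  f(2.160000) = 1.665600
  x_2 = 2.160000 - 1.665600×(2.160000 - 0.820000)/(1.665600 - (-2.327600))
       = 1.601074
Iteration 2:
  f(2.160000) = 1.665600
  f(1.601074) = -0.436563
  x_3 = 1.601074 - (-0.436563)×(1.601074 - 2.160000)/(-0.436563 - 1.665600)
       = 1.717148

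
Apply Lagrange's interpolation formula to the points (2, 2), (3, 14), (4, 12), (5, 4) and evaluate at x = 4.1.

Lagrange interpolation formula:
P(x) = Σ yᵢ × Lᵢ(x)
where Lᵢ(x) = Π_{j≠i} (x - xⱼ)/(xᵢ - xⱼ)

L_0(4.1) = (4.1 - 3)/(2 - 3) × (4.1 - 4)/(2 - 4) × (4.1 - 5)/(2 - 5) = 0.016500
L_1(4.1) = (4.1 - 2)/(3 - 2) × (4.1 - 4)/(3 - 4) × (4.1 - 5)/(3 - 5) = -0.094500
L_2(4.1) = (4.1 - 2)/(4 - 2) × (4.1 - 3)/(4 - 3) × (4.1 - 5)/(4 - 5) = 1.039500
L_3(4.1) = (4.1 - 2)/(5 - 2) × (4.1 - 3)/(5 - 3) × (4.1 - 4)/(5 - 4) = 0.038500

P(4.1) = 2×L_0(4.1) + 14×L_1(4.1) + 12×L_2(4.1) + 4×L_3(4.1)
P(4.1) = 11.338000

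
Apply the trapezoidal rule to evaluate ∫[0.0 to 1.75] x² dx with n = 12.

f(x) = x²
a = 0.0, b = 1.75, n = 12
h = (b - a)/n = 0.145833

Trapezoidal rule: (h/2)[f(x₀) + 2f(x₁) + 2f(x₂) + ... + f(xₙ)]

x_0 = 0.0000, f(x_0) = 0.000000, coefficient = 1
x_1 = 0.1458, f(x_1) = 0.021267, coefficient = 2
x_2 = 0.2917, f(x_2) = 0.085069, coefficient = 2
x_3 = 0.4375, f(x_3) = 0.191406, coefficient = 2
x_4 = 0.5833, f(x_4) = 0.340278, coefficient = 2
x_5 = 0.7292, f(x_5) = 0.531684, coefficient = 2
x_6 = 0.8750, f(x_6) = 0.765625, coefficient = 2
x_7 = 1.0208, f(x_7) = 1.042101, coefficient = 2
x_8 = 1.1667, f(x_8) = 1.361111, coefficient = 2
x_9 = 1.3125, f(x_9) = 1.722656, coefficient = 2
x_10 = 1.4583, f(x_10) = 2.126736, coefficient = 2
x_11 = 1.6042, f(x_11) = 2.573351, coefficient = 2
x_12 = 1.7500, f(x_12) = 3.062500, coefficient = 1

I ≈ (0.145833/2) × 24.585069 = 1.792661
Exact value: 1.786458
Error: 0.006203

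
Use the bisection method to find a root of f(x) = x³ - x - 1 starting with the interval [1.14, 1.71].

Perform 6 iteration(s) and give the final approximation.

f(x) = x³ - x - 1
Initial interval: [1.14, 1.71]

Iteration 1:
  c_1 = (1.140000 + 1.710000)/2 = 1.425000
  f(c_1) = f(1.425000) = 0.468641
  f(a) × f(c) < 0, new interval: [1.140000, 1.425000]
Iteration 2:
  c_2 = (1.140000 + 1.425000)/2 = 1.282500
  f(c_2) = f(1.282500) = -0.173036
  f(a) × f(c) ≥ 0, new interval: [1.282500, 1.425000]
Iteration 3:
  c_3 = (1.282500 + 1.425000)/2 = 1.353750
  f(c_3) = f(1.353750) = 0.127185
  f(a) × f(c) < 0, new interval: [1.282500, 1.353750]
Iteration 4:
  c_4 = (1.282500 + 1.353750)/2 = 1.318125
  f(c_4) = f(1.318125) = -0.027944
  f(a) × f(c) ≥ 0, new interval: [1.318125, 1.353750]
Iteration 5:
  c_5 = (1.318125 + 1.353750)/2 = 1.335937
  f(c_5) = f(1.335937) = 0.048349
  f(a) × f(c) < 0, new interval: [1.318125, 1.335937]
Iteration 6:
  c_6 = (1.318125 + 1.335937)/2 = 1.327031
  f(c_6) = f(1.327031) = 0.009887
  f(a) × f(c) < 0, new interval: [1.318125, 1.327031]

After 6 iteration(s), the approximation is c_6 = 1.327031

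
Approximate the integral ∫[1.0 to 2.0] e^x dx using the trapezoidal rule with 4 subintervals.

f(x) = e^x
a = 1.0, b = 2.0, n = 4
h = (b - a)/n = 0.250000

Trapezoidal rule: (h/2)[f(x₀) + 2f(x₁) + 2f(x₂) + ... + f(xₙ)]

x_0 = 1.0000, f(x_0) = 2.718282, coefficient = 1
x_1 = 1.2500, f(x_1) = 3.490343, coefficient = 2
x_2 = 1.5000, f(x_2) = 4.481689, coefficient = 2
x_3 = 1.7500, f(x_3) = 5.754603, coefficient = 2
x_4 = 2.0000, f(x_4) = 7.389056, coefficient = 1

I ≈ (0.250000/2) × 37.560607 = 4.695076
Exact value: 4.670774
Error: 0.024302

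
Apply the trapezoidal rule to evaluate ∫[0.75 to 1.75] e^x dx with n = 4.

f(x) = e^x
a = 0.75, b = 1.75, n = 4
h = (b - a)/n = 0.250000

Trapezoidal rule: (h/2)[f(x₀) + 2f(x₁) + 2f(x₂) + ... + f(xₙ)]

x_0 = 0.7500, f(x_0) = 2.117000, coefficient = 1
x_1 = 1.0000, f(x_1) = 2.718282, coefficient = 2
x_2 = 1.2500, f(x_2) = 3.490343, coefficient = 2
x_3 = 1.5000, f(x_3) = 4.481689, coefficient = 2
x_4 = 1.7500, f(x_4) = 5.754603, coefficient = 1

I ≈ (0.250000/2) × 29.252230 = 3.656529
Exact value: 3.637603
Error: 0.018926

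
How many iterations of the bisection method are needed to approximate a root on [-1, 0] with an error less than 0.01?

We need (b-a)/2^n ≤ 0.01
(0 - (-1))/2^n ≤ 0.01
1/2^n ≤ 0.01
2^n ≥ 100
n ≥ log₂(100) = 6.64
n ≥ 7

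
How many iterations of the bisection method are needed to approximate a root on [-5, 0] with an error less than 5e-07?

We need (b-a)/2^n ≤ 5e-07
(0 - (-5))/2^n ≤ 5e-07
5/2^n ≤ 5e-07
2^n ≥ 10000000
n ≥ log₂(10000000) = 23.25
n ≥ 24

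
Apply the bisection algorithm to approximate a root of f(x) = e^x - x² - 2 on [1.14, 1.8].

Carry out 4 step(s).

f(x) = e^x - x² - 2
Initial interval: [1.14, 1.8]

Iteration 1:
  c_1 = (1.140000 + 1.800000)/2 = 1.470000
  f(c_1) = f(1.470000) = 0.188335
  f(a) × f(c) < 0, new interval: [1.140000, 1.470000]
Iteration 2:
  c_2 = (1.140000 + 1.470000)/2 = 1.305000
  f(c_2) = f(1.305000) = -0.015336
  f(a) × f(c) ≥ 0, new interval: [1.305000, 1.470000]
Iteration 3:
  c_3 = (1.305000 + 1.470000)/2 = 1.387500
  f(c_3) = f(1.387500) = 0.079669
  f(a) × f(c) < 0, new interval: [1.305000, 1.387500]
Iteration 4:
  c_4 = (1.305000 + 1.387500)/2 = 1.346250
  f(c_4) = f(1.346250) = 0.030598
  f(a) × f(c) < 0, new interval: [1.305000, 1.346250]

After 4 iteration(s), the approximation is c_4 = 1.346250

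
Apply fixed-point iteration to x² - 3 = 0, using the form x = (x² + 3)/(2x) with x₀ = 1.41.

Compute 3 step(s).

Equation: x² - 3 = 0
Fixed-point form: x = (x² + 3)/(2x)
x₀ = 1.41

x_1 = g(1.410000) = 1.768830
x_2 = g(1.768830) = 1.732433
x_3 = g(1.732433) = 1.732051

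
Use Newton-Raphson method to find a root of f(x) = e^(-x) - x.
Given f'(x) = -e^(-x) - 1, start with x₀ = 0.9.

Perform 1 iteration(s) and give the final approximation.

f(x) = e^(-x) - x
f'(x) = -e^(-x) - 1
x₀ = 0.9

Newton-Raphson formula: x_{n+1} = x_n - f(x_n)/f'(x_n)

Iteration 1:
  f(0.900000) = -0.493430
  f'(0.900000) = -1.406570
  x_1 = 0.900000 - (-0.493430)/(-1.406570) = 0.549196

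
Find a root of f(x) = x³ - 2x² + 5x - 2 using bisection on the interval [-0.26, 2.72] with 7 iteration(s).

f(x) = x³ - 2x² + 5x - 2
Initial interval: [-0.26, 2.72]

Iteration 1:
  c_1 = (-0.260000 + 2.720000)/2 = 1.230000
  f(c_1) = f(1.230000) = 2.985067
  f(a) × f(c) < 0, new interval: [-0.260000, 1.230000]
Iteration 2:
  c_2 = (-0.260000 + 1.230000)/2 = 0.485000
  f(c_2) = f(0.485000) = 0.068634
  f(a) × f(c) < 0, new interval: [-0.260000, 0.485000]
Iteration 3:
  c_3 = (-0.260000 + 0.485000)/2 = 0.112500
  f(c_3) = f(0.112500) = -1.461389
  f(a) × f(c) ≥ 0, new interval: [0.112500, 0.485000]
Iteration 4:
  c_4 = (0.112500 + 0.485000)/2 = 0.298750
  f(c_4) = f(0.298750) = -0.658089
  f(a) × f(c) ≥ 0, new interval: [0.298750, 0.485000]
Iteration 5:
  c_5 = (0.298750 + 0.485000)/2 = 0.391875
  f(c_5) = f(0.391875) = -0.287578
  f(a) × f(c) ≥ 0, new interval: [0.391875, 0.485000]
Iteration 6:
  c_6 = (0.391875 + 0.485000)/2 = 0.438437
  f(c_6) = f(0.438437) = -0.107988
  f(a) × f(c) ≥ 0, new interval: [0.438437, 0.485000]
Iteration 7:
  c_7 = (0.438437 + 0.485000)/2 = 0.461719
  f(c_7) = f(0.461719) = -0.019344
  f(a) × f(c) ≥ 0, new interval: [0.461719, 0.485000]

After 7 iteration(s), the approximation is c_7 = 0.461719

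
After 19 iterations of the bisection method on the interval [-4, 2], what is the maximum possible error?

Bisection error bound: |error| ≤ (b-a)/2^n
|error| ≤ (2 - (-4))/2^19 = 6/2^19
|error| ≤ 0.0000114441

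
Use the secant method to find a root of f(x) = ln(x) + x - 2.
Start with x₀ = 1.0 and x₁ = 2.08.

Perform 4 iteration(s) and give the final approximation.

f(x) = ln(x) + x - 2
x₀ = 1.0, x₁ = 2.08

Secant formula: x_{n+1} = x_n - f(x_n)(x_n - x_{n-1})/(f(x_n) - f(x_{n-1}))

Iteration 1:
  f(1.000000) = -1.000000
  f(2.080000) = 0.812368
  x_2 = 2.080000 - 0.812368×(2.080000 - 1.000000)/(0.812368 - (-1.000000))
       = 1.595906
Iteration 2:
  f(2.080000) = 0.812368
  f(1.595906) = 0.063347
  x_3 = 1.595906 - 0.063347×(1.595906 - 2.080000)/(0.063347 - 0.812368)
       = 1.554964
Iteration 3:
  f(1.595906) = 0.063347
  f(1.554964) = -0.003583
  x_4 = 1.554964 - (-0.003583)×(1.554964 - 1.595906)/(-0.003583 - 0.063347)
       = 1.557156
Iteration 4:
  f(1.554964) = -0.003583
  f(1.557156) = 0.000017
  x_5 = 1.557156 - 0.000017×(1.557156 - 1.554964)/(0.000017 - (-0.003583))
       = 1.557146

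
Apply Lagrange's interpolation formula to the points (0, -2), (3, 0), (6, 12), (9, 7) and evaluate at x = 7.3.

Lagrange interpolation formula:
P(x) = Σ yᵢ × Lᵢ(x)
where Lᵢ(x) = Π_{j≠i} (x - xⱼ)/(xᵢ - xⱼ)

L_0(7.3) = (7.3 - 3)/(0 - 3) × (7.3 - 6)/(0 - 6) × (7.3 - 9)/(0 - 9) = 0.058660
L_1(7.3) = (7.3 - 0)/(3 - 0) × (7.3 - 6)/(3 - 6) × (7.3 - 9)/(3 - 9) = -0.298759
L_2(7.3) = (7.3 - 0)/(6 - 0) × (7.3 - 3)/(6 - 3) × (7.3 - 9)/(6 - 9) = 0.988204
L_3(7.3) = (7.3 - 0)/(9 - 0) × (7.3 - 3)/(9 - 3) × (7.3 - 6)/(9 - 6) = 0.251895

P(7.3) = (-2)×L_0(7.3) + 0×L_1(7.3) + 12×L_2(7.3) + 7×L_3(7.3)
P(7.3) = 13.504389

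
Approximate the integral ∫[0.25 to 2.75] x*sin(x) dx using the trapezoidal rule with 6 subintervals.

f(x) = x*sin(x)
a = 0.25, b = 2.75, n = 6
h = (b - a)/n = 0.416667

Trapezoidal rule: (h/2)[f(x₀) + 2f(x₁) + 2f(x₂) + ... + f(xₙ)]

x_0 = 0.2500, f(x_0) = 0.061851, coefficient = 1
x_1 = 0.6667, f(x_1) = 0.412247, coefficient = 2
x_2 = 1.0833, f(x_2) = 0.957151, coefficient = 2
x_3 = 1.5000, f(x_3) = 1.496242, coefficient = 2
x_4 = 1.9167, f(x_4) = 1.803163, coefficient = 2
x_5 = 2.3333, f(x_5) = 1.687200, coefficient = 2
x_6 = 2.7500, f(x_6) = 1.049568, coefficient = 1

I ≈ (0.416667/2) × 13.823426 = 2.879880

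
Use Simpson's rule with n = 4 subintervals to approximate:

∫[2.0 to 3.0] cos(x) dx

f(x) = cos(x)
a = 2.0, b = 3.0, n = 4
h = (b - a)/n = 0.250000

Simpson's rule: (h/3)[f(x₀) + 4f(x₁) + 2f(x₂) + ... + f(xₙ)]

x_0 = 2.0000, f(x_0) = -0.416147, coefficient = 1
x_1 = 2.2500, f(x_1) = -0.628174, coefficient = 4
x_2 = 2.5000, f(x_2) = -0.801144, coefficient = 2
x_3 = 2.7500, f(x_3) = -0.924302, coefficient = 4
x_4 = 3.0000, f(x_4) = -0.989992, coefficient = 1

I ≈ (0.250000/3) × -9.218331 = -0.768194
Exact value: -0.768177
Error: 0.000017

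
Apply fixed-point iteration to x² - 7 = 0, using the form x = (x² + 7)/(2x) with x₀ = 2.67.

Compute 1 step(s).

Equation: x² - 7 = 0
Fixed-point form: x = (x² + 7)/(2x)
x₀ = 2.67

x_1 = g(2.670000) = 2.645861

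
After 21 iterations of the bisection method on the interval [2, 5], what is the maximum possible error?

Bisection error bound: |error| ≤ (b-a)/2^n
|error| ≤ (5 - 2)/2^21 = 3/2^21
|error| ≤ 0.0000014305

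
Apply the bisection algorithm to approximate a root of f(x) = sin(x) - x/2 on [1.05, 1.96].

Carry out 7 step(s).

f(x) = sin(x) - x/2
Initial interval: [1.05, 1.96]

Iteration 1:
  c_1 = (1.050000 + 1.960000)/2 = 1.505000
  f(c_1) = f(1.505000) = 0.245336
  f(a) × f(c) ≥ 0, new interval: [1.505000, 1.960000]
Iteration 2:
  c_2 = (1.505000 + 1.960000)/2 = 1.732500
  f(c_2) = f(1.732500) = 0.120704
  f(a) × f(c) ≥ 0, new interval: [1.732500, 1.960000]
Iteration 3:
  c_3 = (1.732500 + 1.960000)/2 = 1.846250
  f(c_3) = f(1.846250) = 0.039177
  f(a) × f(c) ≥ 0, new interval: [1.846250, 1.960000]
Iteration 4:
  c_4 = (1.846250 + 1.960000)/2 = 1.903125
  f(c_4) = f(1.903125) = -0.006277
  f(a) × f(c) < 0, new interval: [1.846250, 1.903125]
Iteration 5:
  c_5 = (1.846250 + 1.903125)/2 = 1.874687
  f(c_5) = f(1.874687) = 0.016836
  f(a) × f(c) ≥ 0, new interval: [1.874687, 1.903125]
Iteration 6:
  c_6 = (1.874687 + 1.903125)/2 = 1.888906
  f(c_6) = f(1.888906) = 0.005375
  f(a) × f(c) ≥ 0, new interval: [1.888906, 1.903125]
Iteration 7:
  c_7 = (1.888906 + 1.903125)/2 = 1.896016
  f(c_7) = f(1.896016) = -0.000427
  f(a) × f(c) < 0, new interval: [1.888906, 1.896016]

After 7 iteration(s), the approximation is c_7 = 1.896016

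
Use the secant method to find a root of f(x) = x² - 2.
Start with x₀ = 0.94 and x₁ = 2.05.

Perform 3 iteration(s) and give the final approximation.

f(x) = x² - 2
x₀ = 0.94, x₁ = 2.05

Secant formula: x_{n+1} = x_n - f(x_n)(x_n - x_{n-1})/(f(x_n) - f(x_{n-1}))

Iteration 1:
  f(0.940000) = -1.116400
  f(2.050000) = 2.202500
  x_2 = 2.050000 - 2.202500×(2.050000 - 0.940000)/(2.202500 - (-1.116400))
       = 1.313378
Iteration 2:
  f(2.050000) = 2.202500
  f(1.313378) = -0.275038
  x_3 = 1.313378 - (-0.275038)×(1.313378 - 2.050000)/(-0.275038 - 2.202500)
       = 1.395152
Iteration 3:
  f(1.313378) = -0.275038
  f(1.395152) = -0.053550
  x_4 = 1.395152 - (-0.053550)×(1.395152 - 1.313378)/(-0.053550 - (-0.275038))
       = 1.414923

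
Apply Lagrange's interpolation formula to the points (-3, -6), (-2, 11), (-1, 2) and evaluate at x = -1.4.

Lagrange interpolation formula:
P(x) = Σ yᵢ × Lᵢ(x)
where Lᵢ(x) = Π_{j≠i} (x - xⱼ)/(xᵢ - xⱼ)

L_0(-1.4) = (-1.4 - (-2))/(-3 - (-2)) × (-1.4 - (-1))/(-3 - (-1)) = -0.120000
L_1(-1.4) = (-1.4 - (-3))/(-2 - (-3)) × (-1.4 - (-1))/(-2 - (-1)) = 0.640000
L_2(-1.4) = (-1.4 - (-3))/(-1 - (-3)) × (-1.4 - (-2))/(-1 - (-2)) = 0.480000

P(-1.4) = (-6)×L_0(-1.4) + 11×L_1(-1.4) + 2×L_2(-1.4)
P(-1.4) = 8.720000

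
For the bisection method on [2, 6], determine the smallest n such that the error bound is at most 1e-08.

We need (b-a)/2^n ≤ 1e-08
(6 - 2)/2^n ≤ 1e-08
4/2^n ≤ 1e-08
2^n ≥ 400000000
n ≥ log₂(400000000) = 28.58
n ≥ 29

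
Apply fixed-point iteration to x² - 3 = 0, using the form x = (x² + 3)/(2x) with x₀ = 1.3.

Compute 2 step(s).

Equation: x² - 3 = 0
Fixed-point form: x = (x² + 3)/(2x)
x₀ = 1.3

x_1 = g(1.300000) = 1.803846
x_2 = g(1.803846) = 1.733480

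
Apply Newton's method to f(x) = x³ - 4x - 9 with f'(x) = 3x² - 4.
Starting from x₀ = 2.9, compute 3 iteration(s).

f(x) = x³ - 4x - 9
f'(x) = 3x² - 4
x₀ = 2.9

Newton-Raphson formula: x_{n+1} = x_n - f(x_n)/f'(x_n)

Iteration 1:
  f(2.900000) = 3.789000
  f'(2.900000) = 21.230000
  x_1 = 2.900000 - 3.789000/21.230000 = 2.721526
Iteration 2:
  f(2.721526) = 0.271435
  f'(2.721526) = 18.220114
  x_2 = 2.721526 - 0.271435/18.220114 = 2.706629
Iteration 3:
  f(2.706629) = 0.001809
  f'(2.706629) = 17.977515
  x_3 = 2.706629 - 0.001809/17.977515 = 2.706528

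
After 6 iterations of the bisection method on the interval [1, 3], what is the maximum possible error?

Bisection error bound: |error| ≤ (b-a)/2^n
|error| ≤ (3 - 1)/2^6 = 2/2^6
|error| ≤ 0.0312500000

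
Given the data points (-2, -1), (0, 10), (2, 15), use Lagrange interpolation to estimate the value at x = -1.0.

Lagrange interpolation formula:
P(x) = Σ yᵢ × Lᵢ(x)
where Lᵢ(x) = Π_{j≠i} (x - xⱼ)/(xᵢ - xⱼ)

L_0(-1.0) = (-1.0 - 0)/(-2 - 0) × (-1.0 - 2)/(-2 - 2) = 0.375000
L_1(-1.0) = (-1.0 - (-2))/(0 - (-2)) × (-1.0 - 2)/(0 - 2) = 0.750000
L_2(-1.0) = (-1.0 - (-2))/(2 - (-2)) × (-1.0 - 0)/(2 - 0) = -0.125000

P(-1.0) = (-1)×L_0(-1.0) + 10×L_1(-1.0) + 15×L_2(-1.0)
P(-1.0) = 5.250000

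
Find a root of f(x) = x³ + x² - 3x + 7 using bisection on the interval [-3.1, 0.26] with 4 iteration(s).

f(x) = x³ + x² - 3x + 7
Initial interval: [-3.1, 0.26]

Iteration 1:
  c_1 = (-3.100000 + 0.260000)/2 = -1.420000
  f(c_1) = f(-1.420000) = 10.413112
  f(a) × f(c) < 0, new interval: [-3.100000, -1.420000]
Iteration 2:
  c_2 = (-3.100000 + (-1.420000))/2 = -2.260000
  f(c_2) = f(-2.260000) = 7.344424
  f(a) × f(c) < 0, new interval: [-3.100000, -2.260000]
Iteration 3:
  c_3 = (-3.100000 + (-2.260000))/2 = -2.680000
  f(c_3) = f(-2.680000) = 2.973568
  f(a) × f(c) < 0, new interval: [-3.100000, -2.680000]
Iteration 4:
  c_4 = (-3.100000 + (-2.680000))/2 = -2.890000
  f(c_4) = f(-2.890000) = -0.115469
  f(a) × f(c) ≥ 0, new interval: [-2.890000, -2.680000]

After 4 iteration(s), the approximation is c_4 = -2.890000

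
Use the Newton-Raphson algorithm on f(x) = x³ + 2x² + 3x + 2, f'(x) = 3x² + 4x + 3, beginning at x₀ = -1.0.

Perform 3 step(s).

f(x) = x³ + 2x² + 3x + 2
f'(x) = 3x² + 4x + 3
x₀ = -1.0

Newton-Raphson formula: x_{n+1} = x_n - f(x_n)/f'(x_n)

Iteration 1:
  f(-1.000000) = 0.000000
  f'(-1.000000) = 2.000000
  x_1 = -1.000000 - 0.000000/2.000000 = -1.000000
Iteration 2:
  f(-1.000000) = 0.000000
  f'(-1.000000) = 2.000000
  x_2 = -1.000000 - 0.000000/2.000000 = -1.000000
Iteration 3:
  f(-1.000000) = 0.000000
  f'(-1.000000) = 2.000000
  x_3 = -1.000000 - 0.000000/2.000000 = -1.000000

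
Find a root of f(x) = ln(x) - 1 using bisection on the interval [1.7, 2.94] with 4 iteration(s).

f(x) = ln(x) - 1
Initial interval: [1.7, 2.94]

Iteration 1:
  c_1 = (1.700000 + 2.940000)/2 = 2.320000
  f(c_1) = f(2.320000) = -0.158433
  f(a) × f(c) ≥ 0, new interval: [2.320000, 2.940000]
Iteration 2:
  c_2 = (2.320000 + 2.940000)/2 = 2.630000
  f(c_2) = f(2.630000) = -0.033016
  f(a) × f(c) ≥ 0, new interval: [2.630000, 2.940000]
Iteration 3:
  c_3 = (2.630000 + 2.940000)/2 = 2.785000
  f(c_3) = f(2.785000) = 0.024248
  f(a) × f(c) < 0, new interval: [2.630000, 2.785000]
Iteration 4:
  c_4 = (2.630000 + 2.785000)/2 = 2.707500
  f(c_4) = f(2.707500) = -0.003974
  f(a) × f(c) ≥ 0, new interval: [2.707500, 2.785000]

After 4 iteration(s), the approximation is c_4 = 2.707500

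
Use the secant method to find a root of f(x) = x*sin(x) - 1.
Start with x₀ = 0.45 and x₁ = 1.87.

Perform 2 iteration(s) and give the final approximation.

f(x) = x*sin(x) - 1
x₀ = 0.45, x₁ = 1.87

Secant formula: x_{n+1} = x_n - f(x_n)(x_n - x_{n-1})/(f(x_n) - f(x_{n-1}))

Iteration 1:
  f(0.450000) = -0.804266
  f(1.870000) = 0.786919
  x_2 = 1.870000 - 0.786919×(1.870000 - 0.450000)/(0.786919 - (-0.804266))
       = 1.167740
Iteration 2:
  f(1.870000) = 0.786919
  f(1.167740) = 0.074165
  x_3 = 1.167740 - 0.074165×(1.167740 - 1.870000)/(0.074165 - 0.786919)
       = 1.094667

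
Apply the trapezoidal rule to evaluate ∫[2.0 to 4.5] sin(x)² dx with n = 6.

f(x) = sin(x)²
a = 2.0, b = 4.5, n = 6
h = (b - a)/n = 0.416667

Trapezoidal rule: (h/2)[f(x₀) + 2f(x₁) + 2f(x₂) + ... + f(xₙ)]

x_0 = 2.0000, f(x_0) = 0.826822, coefficient = 1
x_1 = 2.4167, f(x_1) = 0.439675, coefficient = 2
x_2 = 2.8333, f(x_2) = 0.092052, coefficient = 2
x_3 = 3.2500, f(x_3) = 0.011706, coefficient = 2
x_4 = 3.6667, f(x_4) = 0.251279, coefficient = 2
x_5 = 4.0833, f(x_5) = 0.653807, coefficient = 2
x_6 = 4.5000, f(x_6) = 0.955565, coefficient = 1

I ≈ (0.416667/2) × 4.679425 = 0.974880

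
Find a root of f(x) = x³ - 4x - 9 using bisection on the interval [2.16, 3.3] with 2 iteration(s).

f(x) = x³ - 4x - 9
Initial interval: [2.16, 3.3]

Iteration 1:
  c_1 = (2.160000 + 3.300000)/2 = 2.730000
  f(c_1) = f(2.730000) = 0.426417
  f(a) × f(c) < 0, new interval: [2.160000, 2.730000]
Iteration 2:
  c_2 = (2.160000 + 2.730000)/2 = 2.445000
  f(c_2) = f(2.445000) = -4.163729
  f(a) × f(c) ≥ 0, new interval: [2.445000, 2.730000]

After 2 iteration(s), the approximation is c_2 = 2.445000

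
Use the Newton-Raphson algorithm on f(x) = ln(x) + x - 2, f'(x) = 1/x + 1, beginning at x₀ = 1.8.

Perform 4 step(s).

f(x) = ln(x) + x - 2
f'(x) = 1/x + 1
x₀ = 1.8

Newton-Raphson formula: x_{n+1} = x_n - f(x_n)/f'(x_n)

Iteration 1:
  f(1.800000) = 0.387787
  f'(1.800000) = 1.555556
  x_1 = 1.800000 - 0.387787/1.555556 = 1.550709
Iteration 2:
  f(1.550709) = -0.010579
  f'(1.550709) = 1.644866
  x_2 = 1.550709 - (-0.010579)/1.644866 = 1.557140
Iteration 3:
  f(1.557140) = -0.000009
  f'(1.557140) = 1.642203
  x_3 = 1.557140 - (-0.000009)/1.642203 = 1.557146
Iteration 4:
  f(1.557146) = 0.000000
  f'(1.557146) = 1.642201
  x_4 = 1.557146 - 0.000000/1.642201 = 1.557146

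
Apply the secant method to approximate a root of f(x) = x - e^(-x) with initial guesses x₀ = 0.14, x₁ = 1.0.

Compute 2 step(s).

f(x) = x - e^(-x)
x₀ = 0.14, x₁ = 1.0

Secant formula: x_{n+1} = x_n - f(x_n)(x_n - x_{n-1})/(f(x_n) - f(x_{n-1}))

Iteration 1:
  f(0.140000) = -0.729358
  f(1.000000) = 0.632121
  x_2 = 1.000000 - 0.632121×(1.000000 - 0.140000)/(0.632121 - (-0.729358))
       = 0.600711
Iteration 2:
  f(1.000000) = 0.632121
  f(0.600711) = 0.052289
  x_3 = 0.600711 - 0.052289×(0.600711 - 1.000000)/(0.052289 - 0.632121)
       = 0.564703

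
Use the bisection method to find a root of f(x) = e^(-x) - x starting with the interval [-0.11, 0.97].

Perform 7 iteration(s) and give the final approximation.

f(x) = e^(-x) - x
Initial interval: [-0.11, 0.97]

Iteration 1:
  c_1 = (-0.110000 + 0.970000)/2 = 0.430000
  f(c_1) = f(0.430000) = 0.220509
  f(a) × f(c) ≥ 0, new interval: [0.430000, 0.970000]
Iteration 2:
  c_2 = (0.430000 + 0.970000)/2 = 0.700000
  f(c_2) = f(0.700000) = -0.203415
  f(a) × f(c) < 0, new interval: [0.430000, 0.700000]
Iteration 3:
  c_3 = (0.430000 + 0.700000)/2 = 0.565000
  f(c_3) = f(0.565000) = 0.003360
  f(a) × f(c) ≥ 0, new interval: [0.565000, 0.700000]
Iteration 4:
  c_4 = (0.565000 + 0.700000)/2 = 0.632500
  f(c_4) = f(0.632500) = -0.101238
  f(a) × f(c) < 0, new interval: [0.565000, 0.632500]
Iteration 5:
  c_5 = (0.565000 + 0.632500)/2 = 0.598750
  f(c_5) = f(0.598750) = -0.049252
  f(a) × f(c) < 0, new interval: [0.565000, 0.598750]
Iteration 6:
  c_6 = (0.565000 + 0.598750)/2 = 0.581875
  f(c_6) = f(0.581875) = -0.023025
  f(a) × f(c) < 0, new interval: [0.565000, 0.581875]
Iteration 7:
  c_7 = (0.565000 + 0.581875)/2 = 0.573437
  f(c_7) = f(0.573437) = -0.009853
  f(a) × f(c) < 0, new interval: [0.565000, 0.573437]

After 7 iteration(s), the approximation is c_7 = 0.573437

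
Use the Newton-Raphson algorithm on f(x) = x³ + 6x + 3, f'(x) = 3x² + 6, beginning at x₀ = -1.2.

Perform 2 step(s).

f(x) = x³ + 6x + 3
f'(x) = 3x² + 6
x₀ = -1.2

Newton-Raphson formula: x_{n+1} = x_n - f(x_n)/f'(x_n)

Iteration 1:
  f(-1.200000) = -5.928000
  f'(-1.200000) = 10.320000
  x_1 = -1.200000 - (-5.928000)/10.320000 = -0.625581
Iteration 2:
  f(-0.625581) = -0.998311
  f'(-0.625581) = 7.174056
  x_2 = -0.625581 - (-0.998311)/7.174056 = -0.486426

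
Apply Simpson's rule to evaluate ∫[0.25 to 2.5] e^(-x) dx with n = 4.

f(x) = e^(-x)
a = 0.25, b = 2.5, n = 4
h = (b - a)/n = 0.562500

Simpson's rule: (h/3)[f(x₀) + 4f(x₁) + 2f(x₂) + ... + f(xₙ)]

x_0 = 0.2500, f(x_0) = 0.778801, coefficient = 1
x_1 = 0.8125, f(x_1) = 0.443747, coefficient = 4
x_2 = 1.3750, f(x_2) = 0.252840, coefficient = 2
x_3 = 1.9375, f(x_3) = 0.144064, coefficient = 4
x_4 = 2.5000, f(x_4) = 0.082085, coefficient = 1

I ≈ (0.562500/3) × 3.717809 = 0.697089
Exact value: 0.696716
Error: 0.000373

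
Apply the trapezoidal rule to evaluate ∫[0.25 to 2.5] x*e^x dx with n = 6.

f(x) = x*e^x
a = 0.25, b = 2.5, n = 6
h = (b - a)/n = 0.375000

Trapezoidal rule: (h/2)[f(x₀) + 2f(x₁) + 2f(x₂) + ... + f(xₙ)]

x_0 = 0.2500, f(x_0) = 0.321006, coefficient = 1
x_1 = 0.6250, f(x_1) = 1.167654, coefficient = 2
x_2 = 1.0000, f(x_2) = 2.718282, coefficient = 2
x_3 = 1.3750, f(x_3) = 5.438230, coefficient = 2
x_4 = 1.7500, f(x_4) = 10.070555, coefficient = 2
x_5 = 2.1250, f(x_5) = 17.792407, coefficient = 2
x_6 = 2.5000, f(x_6) = 30.456235, coefficient = 1

I ≈ (0.375000/2) × 105.151497 = 19.715906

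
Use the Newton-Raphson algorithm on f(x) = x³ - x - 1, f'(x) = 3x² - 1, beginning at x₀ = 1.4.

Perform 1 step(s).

f(x) = x³ - x - 1
f'(x) = 3x² - 1
x₀ = 1.4

Newton-Raphson formula: x_{n+1} = x_n - f(x_n)/f'(x_n)

Iteration 1:
  f(1.400000) = 0.344000
  f'(1.400000) = 4.880000
  x_1 = 1.400000 - 0.344000/4.880000 = 1.329508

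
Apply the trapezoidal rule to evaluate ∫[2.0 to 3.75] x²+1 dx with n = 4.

f(x) = x²+1
a = 2.0, b = 3.75, n = 4
h = (b - a)/n = 0.437500

Trapezoidal rule: (h/2)[f(x₀) + 2f(x₁) + 2f(x₂) + ... + f(xₙ)]

x_0 = 2.0000, f(x_0) = 5.000000, coefficient = 1
x_1 = 2.4375, f(x_1) = 6.941406, coefficient = 2
x_2 = 2.8750, f(x_2) = 9.265625, coefficient = 2
x_3 = 3.3125, f(x_3) = 11.972656, coefficient = 2
x_4 = 3.7500, f(x_4) = 15.062500, coefficient = 1

I ≈ (0.437500/2) × 76.421875 = 16.717285
Exact value: 16.661458
Error: 0.055827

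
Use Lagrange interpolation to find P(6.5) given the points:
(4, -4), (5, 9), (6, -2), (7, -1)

Lagrange interpolation formula:
P(x) = Σ yᵢ × Lᵢ(x)
where Lᵢ(x) = Π_{j≠i} (x - xⱼ)/(xᵢ - xⱼ)

L_0(6.5) = (6.5 - 5)/(4 - 5) × (6.5 - 6)/(4 - 6) × (6.5 - 7)/(4 - 7) = 0.062500
L_1(6.5) = (6.5 - 4)/(5 - 4) × (6.5 - 6)/(5 - 6) × (6.5 - 7)/(5 - 7) = -0.312500
L_2(6.5) = (6.5 - 4)/(6 - 4) × (6.5 - 5)/(6 - 5) × (6.5 - 7)/(6 - 7) = 0.937500
L_3(6.5) = (6.5 - 4)/(7 - 4) × (6.5 - 5)/(7 - 5) × (6.5 - 6)/(7 - 6) = 0.312500

P(6.5) = (-4)×L_0(6.5) + 9×L_1(6.5) + (-2)×L_2(6.5) + (-1)×L_3(6.5)
P(6.5) = -5.250000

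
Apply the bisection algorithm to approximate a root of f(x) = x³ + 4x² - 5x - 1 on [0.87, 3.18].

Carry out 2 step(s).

f(x) = x³ + 4x² - 5x - 1
Initial interval: [0.87, 3.18]

Iteration 1:
  c_1 = (0.870000 + 3.180000)/2 = 2.025000
  f(c_1) = f(2.025000) = 13.581266
  f(a) × f(c) < 0, new interval: [0.870000, 2.025000]
Iteration 2:
  c_2 = (0.870000 + 2.025000)/2 = 1.447500
  f(c_2) = f(1.447500) = 3.176408
  f(a) × f(c) < 0, new interval: [0.870000, 1.447500]

After 2 iteration(s), the approximation is c_2 = 1.447500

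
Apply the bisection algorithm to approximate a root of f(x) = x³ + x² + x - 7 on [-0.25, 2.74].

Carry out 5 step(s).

f(x) = x³ + x² + x - 7
Initial interval: [-0.25, 2.74]

Iteration 1:
  c_1 = (-0.250000 + 2.740000)/2 = 1.245000
  f(c_1) = f(1.245000) = -2.275194
  f(a) × f(c) ≥ 0, new interval: [1.245000, 2.740000]
Iteration 2:
  c_2 = (1.245000 + 2.740000)/2 = 1.992500
  f(c_2) = f(1.992500) = 6.872893
  f(a) × f(c) < 0, new interval: [1.245000, 1.992500]
Iteration 3:
  c_3 = (1.245000 + 1.992500)/2 = 1.618750
  f(c_3) = f(1.618750) = 1.480796
  f(a) × f(c) < 0, new interval: [1.245000, 1.618750]
Iteration 4:
  c_4 = (1.245000 + 1.618750)/2 = 1.431875
  f(c_4) = f(1.431875) = -0.582134
  f(a) × f(c) ≥ 0, new interval: [1.431875, 1.618750]
Iteration 5:
  c_5 = (1.431875 + 1.618750)/2 = 1.525313
  f(c_5) = f(1.525313) = 0.400650
  f(a) × f(c) < 0, new interval: [1.431875, 1.525313]

After 5 iteration(s), the approximation is c_5 = 1.525313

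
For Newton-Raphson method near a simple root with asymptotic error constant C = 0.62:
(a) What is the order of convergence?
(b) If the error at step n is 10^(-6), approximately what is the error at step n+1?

(a) Newton-Raphson has quadratic (order 2) convergence near simple roots.
    This means |e_{n+1}| ≈ C|e_n|².

(b) With |e_n| = 10^(-6) and C = 0.62:
    |e_{n+1}| ≈ 0.62 × (10^(-6))² = 0.62 × 10^(-12)

(a) 2 (quadratic); (b) |e_{n+1}| ≈ 6.200e-13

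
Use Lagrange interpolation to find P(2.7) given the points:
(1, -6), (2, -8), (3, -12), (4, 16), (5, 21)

Lagrange interpolation formula:
P(x) = Σ yᵢ × Lᵢ(x)
where Lᵢ(x) = Π_{j≠i} (x - xⱼ)/(xᵢ - xⱼ)

L_0(2.7) = (2.7 - 2)/(1 - 2) × (2.7 - 3)/(1 - 3) × (2.7 - 4)/(1 - 4) × (2.7 - 5)/(1 - 5) = -0.026162
L_1(2.7) = (2.7 - 1)/(2 - 1) × (2.7 - 3)/(2 - 3) × (2.7 - 4)/(2 - 4) × (2.7 - 5)/(2 - 5) = 0.254150
L_2(2.7) = (2.7 - 1)/(3 - 1) × (2.7 - 2)/(3 - 2) × (2.7 - 4)/(3 - 4) × (2.7 - 5)/(3 - 5) = 0.889525
L_3(2.7) = (2.7 - 1)/(4 - 1) × (2.7 - 2)/(4 - 2) × (2.7 - 3)/(4 - 3) × (2.7 - 5)/(4 - 5) = -0.136850
L_4(2.7) = (2.7 - 1)/(5 - 1) × (2.7 - 2)/(5 - 2) × (2.7 - 3)/(5 - 3) × (2.7 - 4)/(5 - 4) = 0.019337

P(2.7) = (-6)×L_0(2.7) + (-8)×L_1(2.7) + (-12)×L_2(2.7) + 16×L_3(2.7) + 21×L_4(2.7)
P(2.7) = -14.334037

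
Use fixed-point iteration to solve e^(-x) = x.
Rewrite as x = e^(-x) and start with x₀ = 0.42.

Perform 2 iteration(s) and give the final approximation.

Equation: e^(-x) = x
Fixed-point form: x = e^(-x)
x₀ = 0.42

x_1 = g(0.420000) = 0.657047
x_2 = g(0.657047) = 0.518380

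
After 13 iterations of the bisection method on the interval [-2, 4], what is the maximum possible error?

Bisection error bound: |error| ≤ (b-a)/2^n
|error| ≤ (4 - (-2))/2^13 = 6/2^13
|error| ≤ 0.0007324219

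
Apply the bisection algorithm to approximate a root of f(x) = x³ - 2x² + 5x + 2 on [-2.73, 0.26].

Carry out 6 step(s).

f(x) = x³ - 2x² + 5x + 2
Initial interval: [-2.73, 0.26]

Iteration 1:
  c_1 = (-2.730000 + 0.260000)/2 = -1.235000
  f(c_1) = f(-1.235000) = -9.109103
  f(a) × f(c) ≥ 0, new interval: [-1.235000, 0.260000]
Iteration 2:
  c_2 = (-1.235000 + 0.260000)/2 = -0.487500
  f(c_2) = f(-0.487500) = -1.028670
  f(a) × f(c) ≥ 0, new interval: [-0.487500, 0.260000]
Iteration 3:
  c_3 = (-0.487500 + 0.260000)/2 = -0.113750
  f(c_3) = f(-0.113750) = 1.403900
  f(a) × f(c) < 0, new interval: [-0.487500, -0.113750]
Iteration 4:
  c_4 = (-0.487500 + (-0.113750))/2 = -0.300625
  f(c_4) = f(-0.300625) = 0.288955
  f(a) × f(c) < 0, new interval: [-0.487500, -0.300625]
Iteration 5:
  c_5 = (-0.487500 + (-0.300625))/2 = -0.394062
  f(c_5) = f(-0.394062) = -0.342075
  f(a) × f(c) ≥ 0, new interval: [-0.394062, -0.300625]
Iteration 6:
  c_6 = (-0.394062 + (-0.300625))/2 = -0.347344
  f(c_6) = f(-0.347344) = -0.019920
  f(a) × f(c) ≥ 0, new interval: [-0.347344, -0.300625]

After 6 iteration(s), the approximation is c_6 = -0.347344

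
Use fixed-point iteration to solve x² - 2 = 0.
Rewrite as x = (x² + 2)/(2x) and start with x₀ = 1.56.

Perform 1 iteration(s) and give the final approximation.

Equation: x² - 2 = 0
Fixed-point form: x = (x² + 2)/(2x)
x₀ = 1.56

x_1 = g(1.560000) = 1.421026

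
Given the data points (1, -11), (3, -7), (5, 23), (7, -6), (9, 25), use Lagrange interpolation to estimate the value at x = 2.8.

Lagrange interpolation formula:
P(x) = Σ yᵢ × Lᵢ(x)
where Lᵢ(x) = Π_{j≠i} (x - xⱼ)/(xᵢ - xⱼ)

L_0(2.8) = (2.8 - 3)/(1 - 3) × (2.8 - 5)/(1 - 5) × (2.8 - 7)/(1 - 7) × (2.8 - 9)/(1 - 9) = 0.029838
L_1(2.8) = (2.8 - 1)/(3 - 1) × (2.8 - 5)/(3 - 5) × (2.8 - 7)/(3 - 7) × (2.8 - 9)/(3 - 9) = 1.074150
L_2(2.8) = (2.8 - 1)/(5 - 1) × (2.8 - 3)/(5 - 3) × (2.8 - 7)/(5 - 7) × (2.8 - 9)/(5 - 9) = -0.146475
L_3(2.8) = (2.8 - 1)/(7 - 1) × (2.8 - 3)/(7 - 3) × (2.8 - 5)/(7 - 5) × (2.8 - 9)/(7 - 9) = 0.051150
L_4(2.8) = (2.8 - 1)/(9 - 1) × (2.8 - 3)/(9 - 3) × (2.8 - 5)/(9 - 5) × (2.8 - 7)/(9 - 7) = -0.008663

P(2.8) = (-11)×L_0(2.8) + (-7)×L_1(2.8) + 23×L_2(2.8) + (-6)×L_3(2.8) + 25×L_4(2.8)
P(2.8) = -11.739650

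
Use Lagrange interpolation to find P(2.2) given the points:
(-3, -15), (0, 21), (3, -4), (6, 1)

Lagrange interpolation formula:
P(x) = Σ yᵢ × Lᵢ(x)
where Lᵢ(x) = Π_{j≠i} (x - xⱼ)/(xᵢ - xⱼ)

L_0(2.2) = (2.2 - 0)/(-3 - 0) × (2.2 - 3)/(-3 - 3) × (2.2 - 6)/(-3 - 6) = -0.041284
L_1(2.2) = (2.2 - (-3))/(0 - (-3)) × (2.2 - 3)/(0 - 3) × (2.2 - 6)/(0 - 6) = 0.292741
L_2(2.2) = (2.2 - (-3))/(3 - (-3)) × (2.2 - 0)/(3 - 0) × (2.2 - 6)/(3 - 6) = 0.805037
L_3(2.2) = (2.2 - (-3))/(6 - (-3)) × (2.2 - 0)/(6 - 0) × (2.2 - 3)/(6 - 3) = -0.056494

P(2.2) = (-15)×L_0(2.2) + 21×L_1(2.2) + (-4)×L_2(2.2) + 1×L_3(2.2)
P(2.2) = 3.490173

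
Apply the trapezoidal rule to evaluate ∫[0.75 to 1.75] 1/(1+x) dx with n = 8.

f(x) = 1/(1+x)
a = 0.75, b = 1.75, n = 8
h = (b - a)/n = 0.125000

Trapezoidal rule: (h/2)[f(x₀) + 2f(x₁) + 2f(x₂) + ... + f(xₙ)]

x_0 = 0.7500, f(x_0) = 0.571429, coefficient = 1
x_1 = 0.8750, f(x_1) = 0.533333, coefficient = 2
x_2 = 1.0000, f(x_2) = 0.500000, coefficient = 2
x_3 = 1.1250, f(x_3) = 0.470588, coefficient = 2
x_4 = 1.2500, f(x_4) = 0.444444, coefficient = 2
x_5 = 1.3750, f(x_5) = 0.421053, coefficient = 2
x_6 = 1.5000, f(x_6) = 0.400000, coefficient = 2
x_7 = 1.6250, f(x_7) = 0.380952, coefficient = 2
x_8 = 1.7500, f(x_8) = 0.363636, coefficient = 1

I ≈ (0.125000/2) × 7.235807 = 0.452238
Exact value: 0.451985
Error: 0.000253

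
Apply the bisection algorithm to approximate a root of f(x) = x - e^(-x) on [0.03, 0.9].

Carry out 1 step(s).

f(x) = x - e^(-x)
Initial interval: [0.03, 0.9]

Iteration 1:
  c_1 = (0.030000 + 0.900000)/2 = 0.465000
  f(c_1) = f(0.465000) = -0.163135
  f(a) × f(c) ≥ 0, new interval: [0.465000, 0.900000]

After 1 iteration(s), the approximation is c_1 = 0.465000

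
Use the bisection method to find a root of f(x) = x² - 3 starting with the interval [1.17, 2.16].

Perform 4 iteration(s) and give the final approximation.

f(x) = x² - 3
Initial interval: [1.17, 2.16]

Iteration 1:
  c_1 = (1.170000 + 2.160000)/2 = 1.665000
  f(c_1) = f(1.665000) = -0.227775
  f(a) × f(c) ≥ 0, new interval: [1.665000, 2.160000]
Iteration 2:
  c_2 = (1.665000 + 2.160000)/2 = 1.912500
  f(c_2) = f(1.912500) = 0.657656
  f(a) × f(c) < 0, new interval: [1.665000, 1.912500]
Iteration 3:
  c_3 = (1.665000 + 1.912500)/2 = 1.788750
  f(c_3) = f(1.788750) = 0.199627
  f(a) × f(c) < 0, new interval: [1.665000, 1.788750]
Iteration 4:
  c_4 = (1.665000 + 1.788750)/2 = 1.726875
  f(c_4) = f(1.726875) = -0.017903
  f(a) × f(c) ≥ 0, new interval: [1.726875, 1.788750]

After 4 iteration(s), the approximation is c_4 = 1.726875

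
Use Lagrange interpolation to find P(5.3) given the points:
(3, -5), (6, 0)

Lagrange interpolation formula:
P(x) = Σ yᵢ × Lᵢ(x)
where Lᵢ(x) = Π_{j≠i} (x - xⱼ)/(xᵢ - xⱼ)

L_0(5.3) = (5.3 - 6)/(3 - 6) = 0.233333
L_1(5.3) = (5.3 - 3)/(6 - 3) = 0.766667

P(5.3) = (-5)×L_0(5.3) + 0×L_1(5.3)
P(5.3) = -1.166667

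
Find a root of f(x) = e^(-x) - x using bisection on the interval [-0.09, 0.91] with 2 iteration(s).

f(x) = e^(-x) - x
Initial interval: [-0.09, 0.91]

Iteration 1:
  c_1 = (-0.090000 + 0.910000)/2 = 0.410000
  f(c_1) = f(0.410000) = 0.253650
  f(a) × f(c) ≥ 0, new interval: [0.410000, 0.910000]
Iteration 2:
  c_2 = (0.410000 + 0.910000)/2 = 0.660000
  f(c_2) = f(0.660000) = -0.143149
  f(a) × f(c) < 0, new interval: [0.410000, 0.660000]

After 2 iteration(s), the approximation is c_2 = 0.660000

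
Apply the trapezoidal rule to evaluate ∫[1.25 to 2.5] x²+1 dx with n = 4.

f(x) = x²+1
a = 1.25, b = 2.5, n = 4
h = (b - a)/n = 0.312500

Trapezoidal rule: (h/2)[f(x₀) + 2f(x₁) + 2f(x₂) + ... + f(xₙ)]

x_0 = 1.2500, f(x_0) = 2.562500, coefficient = 1
x_1 = 1.5625, f(x_1) = 3.441406, coefficient = 2
x_2 = 1.8750, f(x_2) = 4.515625, coefficient = 2
x_3 = 2.1875, f(x_3) = 5.785156, coefficient = 2
x_4 = 2.5000, f(x_4) = 7.250000, coefficient = 1

I ≈ (0.312500/2) × 37.296875 = 5.827637
Exact value: 5.807292
Error: 0.020345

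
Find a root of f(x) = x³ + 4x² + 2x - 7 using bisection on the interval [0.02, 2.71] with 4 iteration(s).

f(x) = x³ + 4x² + 2x - 7
Initial interval: [0.02, 2.71]

Iteration 1:
  c_1 = (0.020000 + 2.710000)/2 = 1.365000
  f(c_1) = f(1.365000) = 5.726202
  f(a) × f(c) < 0, new interval: [0.020000, 1.365000]
Iteration 2:
  c_2 = (0.020000 + 1.365000)/2 = 0.692500
  f(c_2) = f(0.692500) = -3.364682
  f(a) × f(c) ≥ 0, new interval: [0.692500, 1.365000]
Iteration 3:
  c_3 = (0.692500 + 1.365000)/2 = 1.028750
  f(c_3) = f(1.028750) = 0.379560
  f(a) × f(c) < 0, new interval: [0.692500, 1.028750]
Iteration 4:
  c_4 = (0.692500 + 1.028750)/2 = 0.860625
  f(c_4) = f(0.860625) = -1.678605
  f(a) × f(c) ≥ 0, new interval: [0.860625, 1.028750]

After 4 iteration(s), the approximation is c_4 = 0.860625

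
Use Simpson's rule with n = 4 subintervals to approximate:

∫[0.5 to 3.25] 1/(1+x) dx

f(x) = 1/(1+x)
a = 0.5, b = 3.25, n = 4
h = (b - a)/n = 0.687500

Simpson's rule: (h/3)[f(x₀) + 4f(x₁) + 2f(x₂) + ... + f(xₙ)]

x_0 = 0.5000, f(x_0) = 0.666667, coefficient = 1
x_1 = 1.1875, f(x_1) = 0.457143, coefficient = 4
x_2 = 1.8750, f(x_2) = 0.347826, coefficient = 2
x_3 = 2.5625, f(x_3) = 0.280702, coefficient = 4
x_4 = 3.2500, f(x_4) = 0.235294, coefficient = 1

I ≈ (0.687500/3) × 4.548991 = 1.042477
Exact value: 1.041454
Error: 0.001023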